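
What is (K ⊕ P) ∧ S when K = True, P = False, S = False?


K = True, P = False, S = False
Step 1: K ⊕ P = True XOR False = True
Step 2: True ∧ S = True AND False = False
XOR true when exactly one of K,P is true; then AND with S.

False


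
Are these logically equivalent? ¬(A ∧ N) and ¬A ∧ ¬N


Expression 1: ¬(A ∧ N)
Expression 2: ¬A ∧ ¬N
Truth table (A N | Expr1 Expr2):
  T T |   F     F
  T F |   T     F   ← differ
  F T |   T     F   ← differ
  F F |   T     T
Counterexample: A=T, N=F gives Expr1 = T but Expr2 = F, so the expressions are NOT logically equivalent.

No


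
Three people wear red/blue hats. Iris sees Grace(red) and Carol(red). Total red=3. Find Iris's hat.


Total red = 3, seen red = 2
Own red = 3 - 2 = 1
Iris's hat is red.

red


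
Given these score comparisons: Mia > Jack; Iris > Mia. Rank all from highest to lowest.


Constraints: Mia > Jack; Iris > Mia
Method: at each step, the next-highest is the one remaining person who never appears on the smaller side of a constraint between remaining people.
  Step 1: remaining {Jack, Iris, Mia}; on the smaller side: {Jack, Mia} → Iris is next (Iris > Mia).
  Step 2: remaining {Jack, Mia}; on the smaller side: {Jack} → Mia is next (Mia > Jack).
  Step 3: only Jack remains → lowest.
Final ranking (highest to lowest):

Iris > Mia > Jack


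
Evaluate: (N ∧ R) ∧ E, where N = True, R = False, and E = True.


N = True, R = False, E = True
Step 1: N ∧ R = True AND False = False
Step 2: False ∧ E = False AND True = False
AND is true only when ALL operands are true.

False


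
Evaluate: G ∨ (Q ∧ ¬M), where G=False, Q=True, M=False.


G = False, Q = True, M = False
Expression: G ∨ (Q ∧ ¬M)
Step 1: ¬M = NOT False = True
Step 2: Q ∧ ¬M = True AND True = True
Step 3: G ∨ (True) = False OR True = True

True


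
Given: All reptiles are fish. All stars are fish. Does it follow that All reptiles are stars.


Premise 1: All reptiles are fish.
Premise 2: All stars are fish.
Conclusion: All reptiles are stars.
Fallacy: undistributed middle. fish is predicate in both.
Counterexample: reptiles and stars could be disjoint subsets of fish.

Invalid


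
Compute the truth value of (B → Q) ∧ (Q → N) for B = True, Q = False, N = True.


B = True, Q = False, N = True
Step 1: B → Q is false only when B=True and Q=False. Result: False
Step 2: Q → N is false only when Q=True and N=False. Result: True
Step 3: False ∧ True = False

False


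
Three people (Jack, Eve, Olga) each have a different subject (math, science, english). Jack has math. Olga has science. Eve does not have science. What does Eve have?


From clues:
  Olga → science
  Jack → math
By elimination, Eve gets the remaining.

english


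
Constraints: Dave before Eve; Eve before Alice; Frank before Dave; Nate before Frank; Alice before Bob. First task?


Constraints: Dave before Eve; Eve before Alice; Frank before Dave; Nate before Frank; Alice before Bob
The first task can have nothing scheduled before it, so it must never appear on the right of a 'before'.
Tasks appearing after some 'before': Eve, Alice, Dave, Frank, Bob.
The only task not in that list is Nate → it is first.

Nate


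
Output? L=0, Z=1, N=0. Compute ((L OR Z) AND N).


L OR Z = 0|1 = 1
1 AND 0 = 0

0


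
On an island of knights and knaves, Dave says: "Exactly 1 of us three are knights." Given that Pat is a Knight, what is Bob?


Dave claims exactly 1 knights among Dave, Pat, Bob.
Given: Pat is a Knight.

Case 1: Dave is a Knight (tells truth)
  Then exactly 1 of the three are knights.
  Counting Dave, Pat: 2 knight(s) so far. Need -1 more → impossible.
Case 2: Dave is a Knave (lies)
  Then the count is NOT 1.
  If Bob = Knave, count = 1 = 1 → claim would be true, contradicts lie.
  If Bob = Knight, count = 2 ≠ 1 → lie confirmed ✓

Bob is a Knight.

Knight


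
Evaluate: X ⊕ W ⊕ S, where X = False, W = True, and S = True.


X = False, W = True, S = True
Step 1: X ⊕ W = False XOR True = True
Step 2: True ⊕ S = True XOR True = False
XOR is true when an odd number of operands are true.

False


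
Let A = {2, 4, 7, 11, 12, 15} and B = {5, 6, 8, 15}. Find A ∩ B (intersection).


A = {2, 4, 7, 11, 12, 15}
B = {5, 6, 8, 15}
Operation: intersection
Elements in both: 15

{15}


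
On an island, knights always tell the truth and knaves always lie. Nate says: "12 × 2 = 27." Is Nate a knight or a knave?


Statement: "12 × 2 = 27."
Actual: 12 × 2 = 24
Claimed: 27
Statement is FALSE → Nate lies → Knave

Knave


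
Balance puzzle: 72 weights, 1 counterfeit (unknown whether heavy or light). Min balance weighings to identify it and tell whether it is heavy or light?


Let n = 72. 144 possibilities (n weights × lighter/heavier); each weighing has 3 outcomes.
Bound for k weighings: say the first weighing puts j weights on each pan. If it tips, the 2j weighed weights remain suspects (each with a known direction) and k-1 weighings give 3^(k-1) outcomes; 3^(k-1) is odd, so 2j ≤ 3^(k-1) - 1. If it balances, the n - 2j unweighed weights remain with direction unknown: 2(n - 2j) ≤ 3^(k-1) - 1 by the same parity argument. Adding, n ≤ (3^(k-1) - 1) + (3^(k-1) - 1)/2 = (3^k - 3)/2, and the classical three-group strategy achieves this (3 weights in 2 weighings, 12 in 3, 39 in 4, 120 in 5).
So we need the smallest k with (3^k - 3)/2 ≥ 72.
k = 4: (3^4 - 3)/2 = 39 < 72 ✗
k = 5: (3^5 - 3)/2 = 120 ≥ 72 ✓

5


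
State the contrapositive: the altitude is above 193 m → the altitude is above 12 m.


Original: If the altitude is above 193 m, then the altitude is above 12 m
Contrapositive: If ¬Q, then ¬P
Negate Q: not (the altitude is above 12 m)
Negate P: not (the altitude is above 193 m)

If not (the altitude is above 12 m), then not (the altitude is above 193 m).


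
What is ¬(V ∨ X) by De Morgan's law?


De Morgan's law: ¬(P ∨ Q) ≡ ¬P ∧ ¬Q
¬(V ∨ X) = ¬V ∧ ¬X

¬V ∧ ¬X


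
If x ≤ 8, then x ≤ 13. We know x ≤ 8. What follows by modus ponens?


Modus ponens: P → Q, P ⊢ Q
P: x ≤ 8
Q: x ≤ 13
We have P → Q and P is true.
By modus ponens, Q must be true.

x ≤ 13


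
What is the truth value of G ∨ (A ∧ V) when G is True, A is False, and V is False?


G = True, A = False, V = False
Step 1: A ∧ V = False AND False = False
Step 2: G ∨ False = True OR False = True
AND evaluated first (higher precedence); then OR applied.

True


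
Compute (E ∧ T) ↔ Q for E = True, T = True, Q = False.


E = True, T = True, Q = False
Step 1: E ∧ T = True AND True = True
Step 2: (True) ↔ Q: true when both sides have same truth value.
Result: True ↔ False = False

False


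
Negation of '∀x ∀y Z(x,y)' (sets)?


Original: ∀x ∀y Z(x,y)
Rule: ¬∀→∃, ¬∃→∀, negate predicate.
Negation: ∃x ∃y ¬Z(x,y)

∃x ∃y ¬Z(x,y)


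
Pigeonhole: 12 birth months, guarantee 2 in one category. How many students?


Pigeonhole: to guarantee k in one of n categories, need (k-1)×n + 1.
k = 2, n = 12
Minimum = (2-1) × 12 + 1 = 1 × 12 + 1

13


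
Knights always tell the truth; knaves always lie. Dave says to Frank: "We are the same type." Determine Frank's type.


Dave says: "We are the same type."
Case 1: Dave is a Knight (truth-teller)
  Statement is true → they ARE the same → Frank is also a Knight
Case 2: Dave is a Knave (liar)
  Statement is false → they are NOT the same → Frank is a Knight
In both cases, Frank is a Knight.

Knight


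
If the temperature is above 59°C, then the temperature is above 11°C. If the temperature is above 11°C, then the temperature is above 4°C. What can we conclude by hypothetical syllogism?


Hypothetical syllogism: P → Q, Q → R ⊢ P → R
Premise 1: the temperature is above 59°C → the temperature is above 11°C
Premise 2: the temperature is above 11°C → the temperature is above 4°C
Chain the implications: the middle term (the temperature is above 11°C) links the two.
Conclusion: If the temperature is above 59°C, then the temperature is above 4°C.

If the temperature is above 59°C, then the temperature is above 4°C.


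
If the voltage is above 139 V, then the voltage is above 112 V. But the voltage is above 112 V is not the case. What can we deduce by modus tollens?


Modus tollens: P → Q, ¬Q ⊢ ¬P
P: the voltage is above 139 V
Q: the voltage is above 112 V
We have P → Q and Q is false.
By modus tollens, P must be false.

It is not the case that the voltage is above 139 V


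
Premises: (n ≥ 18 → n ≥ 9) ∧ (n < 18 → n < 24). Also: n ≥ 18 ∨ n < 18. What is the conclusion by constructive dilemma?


Constructive dilemma: (P → Q) ∧ (R → S), P ∨ R ⊢ Q ∨ S
Premise 1: n ≥ 18 → n ≥ 9
Premise 2: n < 18 → n < 24
Premise 3: n ≥ 18 ∨ n < 18
Case 1: Assuming n ≥ 18, then by Premise 1, n ≥ 9.
Case 2: Assuming n < 18, then by Premise 2, n < 24.
Since one of n ≥ 18 or n < 18 must hold, we get n ≥ 9 or n < 24.

n ≥ 9 or n < 24.


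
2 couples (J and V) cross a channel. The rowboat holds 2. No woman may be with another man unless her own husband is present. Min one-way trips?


Label couples J and V.
1. WJ+WV → (far: WJ,WV; near: HJ,HV)
2. WJ ←   (far: WV; near: HJ,HV,WJ)
3. HJ+HV → (far: HJ,HV,WV; near: WJ)
4. HJ ←   (far: HV,WV; near: HJ,WJ)  — HJ returns, since WJ is alone on near bank
5. HJ+WJ → (far: all four; near: empty)
Every state respects the constraint.
Minimum trips = 5

5


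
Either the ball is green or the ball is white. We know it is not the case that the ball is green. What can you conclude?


Disjunctive syllogism: P ∨ Q, ¬P ⊢ Q
Disjunction: the ball is green ∨ the ball is white
We know it is not the case that the ball is green.
By disjunctive syllogism, the other disjunct must be true.

The ball is white


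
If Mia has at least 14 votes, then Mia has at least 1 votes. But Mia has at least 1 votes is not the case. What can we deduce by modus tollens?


Modus tollens: P → Q, ¬Q ⊢ ¬P
P: Mia has at least 14 votes
Q: Mia has at least 1 votes
We have P → Q and Q is false.
By modus tollens, P must be false.

It is not the case that Mia has at least 14 votes


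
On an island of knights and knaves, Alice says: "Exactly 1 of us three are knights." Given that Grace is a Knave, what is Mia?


Alice claims exactly 1 knights among Alice, Grace, Mia.
Given: Grace is a Knave.

Case 1: Alice is a Knight (tells truth)
  Then exactly 1 of the three are knights.
  Counting Alice, Grace: 1 knight(s) so far. Need 0 more → Mia = Knave.
Case 2: Alice is a Knave (lies)
  Then the count is NOT 1.
  If Mia = Knight, count = 1 = 1 → claim would be true, contradicts lie.
  If Mia = Knave, count = 0 ≠ 1 → lie confirmed ✓

Mia is a Knave.

Knave


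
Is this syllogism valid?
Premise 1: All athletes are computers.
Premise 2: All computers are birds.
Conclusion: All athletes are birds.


Premise 1: All athletes are computers.
Premise 2: All computers are birds.
Conclusion: All athletes are birds.
Barbara syllogism (AAA-1): All A are B, All B are C → All A are C.
Middle term (computers) distributed in premise 2.

Valid


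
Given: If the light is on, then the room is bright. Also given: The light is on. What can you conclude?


Modus ponens: P → Q, P ⊢ Q
P: the light is on
Q: the room is bright
We have P → Q and P is true.
By modus ponens, Q must be true.

The room is bright


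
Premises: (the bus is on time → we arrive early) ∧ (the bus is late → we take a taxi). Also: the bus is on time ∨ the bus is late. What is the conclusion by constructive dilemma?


Constructive dilemma: (P → Q) ∧ (R → S), P ∨ R ⊢ Q ∨ S
Premise 1: the bus is on time → we arrive early
Premise 2: the bus is late → we take a taxi
Premise 3: the bus is on time ∨ the bus is late
Case 1: Assuming the bus is on time, then by Premise 1, we arrive early.
Case 2: Assuming the bus is late, then by Premise 2, we take a taxi.
Since one of the bus is on time or the bus is late must hold, we get we arrive early or we take a taxi.

We arrive early or we take a taxi.


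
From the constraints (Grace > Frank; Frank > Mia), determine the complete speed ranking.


Constraints: Grace > Frank; Frank > Mia
Method: at each step, the next-highest is the one remaining person who never appears on the smaller side of a constraint between remaining people.
  Step 1: remaining {Frank, Grace, Mia}; on the smaller side: {Frank, Mia} → Grace is next (Grace > Frank).
  Step 2: remaining {Frank, Mia}; on the smaller side: {Mia} → Frank is next (Frank > Mia).
  Step 3: only Mia remains → lowest.
Final ranking (highest to lowest):

Grace > Frank > Mia


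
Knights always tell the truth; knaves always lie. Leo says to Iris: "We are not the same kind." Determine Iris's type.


Leo says: "We are not the same kind."
Case 1: Leo is a Knight (truth-teller)
  Statement is true → they ARE different → Iris is a Knave
Case 2: Leo is a Knave (liar)
  Statement is false → they are NOT different → Iris is a Knave
In both cases, Iris is a Knave.

Knave


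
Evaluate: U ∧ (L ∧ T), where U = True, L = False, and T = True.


U = True, L = False, T = True
Step 1: L ∧ T = False AND True = False
Step 2: U ∧ False = True AND False = False
AND is true only when ALL operands are true.

False


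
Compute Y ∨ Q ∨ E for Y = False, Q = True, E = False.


Y = False, Q = True, E = False
Step 1: Y ∨ Q = False OR True = True
Step 2: True ∨ E = True OR False = True
OR is true when at least one operand is true.

True


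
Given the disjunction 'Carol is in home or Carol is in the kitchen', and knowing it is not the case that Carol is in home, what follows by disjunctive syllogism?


Disjunctive syllogism: P ∨ Q, ¬P ⊢ Q
Disjunction: Carol is in home ∨ Carol is in the kitchen
We know it is not the case that Carol is in home.
By disjunctive syllogism, the other disjunct must be true.

Carol is in the kitchen


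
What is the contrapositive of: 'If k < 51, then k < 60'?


Original: If k < 51, then k < 60
Contrapositive: If ¬Q, then ¬P
Negate Q: not (k < 60)
Negate P: not (k < 51)

If not (k < 60), then not (k < 51).


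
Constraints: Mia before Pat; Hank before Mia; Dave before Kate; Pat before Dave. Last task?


Constraints: Mia before Pat; Hank before Mia; Dave before Kate; Pat before Dave
The last task can have nothing scheduled after it, so it must never appear on the left of a 'before'.
Tasks appearing before some other task: Mia, Hank, Dave, Pat.
The only task not in that list is Kate → it is last.

Kate


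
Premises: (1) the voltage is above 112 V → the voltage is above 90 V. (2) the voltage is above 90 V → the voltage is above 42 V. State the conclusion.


Hypothetical syllogism: P → Q, Q → R ⊢ P → R
Premise 1: the voltage is above 112 V → the voltage is above 90 V
Premise 2: the voltage is above 90 V → the voltage is above 42 V
Chain the implications: the middle term (the voltage is above 90 V) links the two.
Conclusion: If the voltage is above 112 V, then the voltage is above 42 V.

If the voltage is above 112 V, then the voltage is above 42 V.


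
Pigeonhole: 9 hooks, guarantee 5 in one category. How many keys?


Pigeonhole: to guarantee k in one of n categories, need (k-1)×n + 1.
k = 5, n = 9
Minimum = (5-1) × 9 + 1 = 4 × 9 + 1

37


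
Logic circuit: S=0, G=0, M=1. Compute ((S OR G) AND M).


S OR G = 0|0 = 0
0 AND 1 = 0

0


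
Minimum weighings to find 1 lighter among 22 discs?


Each weighing has 3 outcomes (left heavy / balance / right heavy), so k weighings distinguish at most 3^k cases; splitting into three near-equal groups achieves this.
Need 3^k ≥ 22: 3^2 = 9 < 22 ≤ 3^3 = 27
k = ⌈log₃(22)⌉ = 3

3


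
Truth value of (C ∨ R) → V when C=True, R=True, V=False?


C = True, R = True, V = False
Expression: (C ∨ R) → V
Step 1: C ∨ R = True OR True = True
Step 2: (True) → V = True → False (false only if antecedent True and consequent False) = False

False


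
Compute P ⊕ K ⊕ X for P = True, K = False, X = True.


P = True, K = False, X = True
Step 1: P ⊕ K = True XOR False = True
Step 2: True ⊕ X = True XOR True = False
XOR is true when an odd number of operands are true.

False


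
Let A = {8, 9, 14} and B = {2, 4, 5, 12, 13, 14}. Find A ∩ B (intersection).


A = {8, 9, 14}
B = {2, 4, 5, 12, 13, 14}
Operation: intersection
Elements in both: 14

{14}


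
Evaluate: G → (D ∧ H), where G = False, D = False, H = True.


G = False, D = False, H = True
Step 1: D ∧ H = False AND True = False
Step 2: G → (False): false only when G=True and consequent=False.
Result: True

True


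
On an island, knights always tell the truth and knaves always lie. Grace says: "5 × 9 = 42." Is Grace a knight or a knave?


Statement: "5 × 9 = 42."
Actual: 5 × 9 = 45
Claimed: 42
Statement is FALSE → Grace lies → Knave

Knave


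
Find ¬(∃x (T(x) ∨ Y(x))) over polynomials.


Original: ∃x (T(x) ∨ Y(x))
Rule: ¬∀→∃, ¬∃→∀, negate predicate.
Negation: ∀x (¬T(x) ∧ ¬Y(x))

∀x (¬T(x) ∧ ¬Y(x))


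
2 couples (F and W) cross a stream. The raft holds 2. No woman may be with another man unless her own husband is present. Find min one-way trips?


Label couples F and W.
1. WF+WW → (far: WF,WW; near: HF,HW)
2. WF ←   (far: WW; near: HF,HW,WF)
3. HF+HW → (far: HF,HW,WW; near: WF)
4. HF ←   (far: HW,WW; near: HF,WF)  — HF returns, since WF is alone on near bank
5. HF+WF → (far: all four; near: empty)
Every state respects the constraint.
Minimum trips = 5

5


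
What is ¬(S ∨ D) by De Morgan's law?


De Morgan's law: ¬(P ∨ Q) ≡ ¬P ∧ ¬Q
¬(S ∨ D) = ¬S ∧ ¬D

¬S ∧ ¬D


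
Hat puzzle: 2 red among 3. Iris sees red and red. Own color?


Total red = 2, seen red = 2
Own red = 2 - 2 = 0
Iris's hat is blue.

blue


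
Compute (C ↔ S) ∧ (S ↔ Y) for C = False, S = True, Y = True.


C = False, S = True, Y = True
Step 1: C ↔ S is true when C and S have the same value. Result: False
Step 2: S ↔ Y is true when S and Y have the same value. Result: True
Step 3: False ∧ True = False

False


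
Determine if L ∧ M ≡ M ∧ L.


Expression 1: L ∧ M
Expression 2: M ∧ L
Truth table (L M | Expr1 Expr2):
  T T |   T     T
  T F |   F     F
  F T |   F     F
  F F |   F     F
All 4 rows agree, so the expressions are logically equivalent.

Yes


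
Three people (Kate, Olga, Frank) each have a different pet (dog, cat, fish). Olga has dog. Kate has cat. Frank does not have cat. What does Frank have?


From clues:
  Olga → dog
  Kate → cat
By elimination, Frank gets the remaining.

fish


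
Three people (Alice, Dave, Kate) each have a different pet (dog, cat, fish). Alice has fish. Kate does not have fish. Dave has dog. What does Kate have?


From clues:
  Dave → dog
  Alice → fish
By elimination, Kate gets the remaining.

cat


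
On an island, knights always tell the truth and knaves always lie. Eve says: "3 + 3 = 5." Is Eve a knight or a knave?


Statement: "3 + 3 = 5."
Actual: 3 + 3 = 6
Claimed: 5
Statement is FALSE → Eve lies → Knave

Knave


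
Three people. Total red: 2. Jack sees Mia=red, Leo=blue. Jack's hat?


Total red = 2, seen red = 1
Own red = 2 - 1 = 1
Jack's hat is red.

red


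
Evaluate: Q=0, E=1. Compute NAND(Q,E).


Q AND E = 0
NOT(0) = 1

1


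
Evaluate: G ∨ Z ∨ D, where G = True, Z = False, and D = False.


G = True, Z = False, D = False
Step 1: G ∨ Z = True OR False = True
Step 2: True ∨ D = True OR False = True
OR is true when at least one operand is true.

True


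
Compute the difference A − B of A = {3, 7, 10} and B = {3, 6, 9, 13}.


A = {3, 7, 10}
B = {3, 6, 9, 13}
Operation: difference A − B
In A but not B: 7, 10

{7, 10}


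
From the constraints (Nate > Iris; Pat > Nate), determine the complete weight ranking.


Constraints: Nate > Iris; Pat > Nate
Method: at each step, the next-highest is the one remaining person who never appears on the smaller side of a constraint between remaining people.
  Step 1: remaining {Nate, Pat, Iris}; on the smaller side: {Nate, Iris} → Pat is next (Pat > Nate).
  Step 2: remaining {Nate, Iris}; on the smaller side: {Iris} → Nate is next (Nate > Iris).
  Step 3: only Iris remains → lowest.
Final ranking (highest to lowest):

Pat > Nate > Iris


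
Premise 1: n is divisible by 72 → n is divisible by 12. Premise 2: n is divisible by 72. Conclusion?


Modus ponens: P → Q, P ⊢ Q
P: n is divisible by 72
Q: n is divisible by 12
We have P → Q and P is true.
By modus ponens, Q must be true.

n is divisible by 12


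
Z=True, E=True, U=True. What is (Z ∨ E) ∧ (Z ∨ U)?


Z = True, E = True, U = True
Expression: (Z ∨ E) ∧ (Z ∨ U)
Step 1: Z ∨ E = True OR True = True
Step 2: Z ∨ U = True OR True = True
Step 3: (True) ∧ (True) = True AND True = True

True


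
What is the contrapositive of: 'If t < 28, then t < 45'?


Original: If t < 28, then t < 45
Contrapositive: If ¬Q, then ¬P
Negate Q: not (t < 45)
Negate P: not (t < 28)

If not (t < 45), then not (t < 28).


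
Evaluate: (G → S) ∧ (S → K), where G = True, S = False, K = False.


G = True, S = False, K = False
Step 1: G → S is false only when G=True and S=False. Result: False
Step 2: S → K is false only when S=True and K=False. Result: True
Step 3: False ∧ True = False

False


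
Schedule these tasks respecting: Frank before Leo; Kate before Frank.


Constraints: Frank before Leo; Kate before Frank
Method: repeatedly schedule the remaining task that has no remaining task required before it.
  Step 1: remaining {Frank, Kate, Leo}; every task except Kate still has a predecessor pending → schedule Kate.
  Step 2: remaining {Frank, Leo}; every task except Frank still has a predecessor pending → schedule Frank.
  Step 3: only Leo remains → schedule Leo.
Resulting order:

Kate → Frank → Leo


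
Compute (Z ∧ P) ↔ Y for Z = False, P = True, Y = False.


Z = False, P = True, Y = False
Step 1: Z ∧ P = False AND True = False
Step 2: (False) ↔ Y: true when both sides have same truth value.
Result: False ↔ False = True

True


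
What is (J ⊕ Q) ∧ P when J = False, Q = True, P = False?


J = False, Q = True, P = False
Step 1: J ⊕ Q = False XOR True = True
Step 2: True ∧ P = True AND False = False
XOR true when exactly one of J,Q is true; then AND with P.

False


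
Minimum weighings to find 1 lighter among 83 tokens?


Each weighing has 3 outcomes (left heavy / balance / right heavy), so k weighings distinguish at most 3^k cases; splitting into three near-equal groups achieves this.
Need 3^k ≥ 83: 3^4 = 81 < 83 ≤ 3^5 = 243
k = ⌈log₃(83)⌉ = 5

5


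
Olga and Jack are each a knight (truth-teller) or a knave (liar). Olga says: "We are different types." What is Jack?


Olga says: "We are different types."
Case 1: Olga is a Knight (truth-teller)
  Statement is true → they ARE different → Jack is a Knave
Case 2: Olga is a Knave (liar)
  Statement is false → they are NOT different → Jack is a Knave
In both cases, Jack is a Knave.

Knave


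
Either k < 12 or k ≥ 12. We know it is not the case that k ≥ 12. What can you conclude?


Disjunctive syllogism: P ∨ Q, ¬P ⊢ Q
Disjunction: k < 12 ∨ k ≥ 12
We know it is not the case that k ≥ 12.
By disjunctive syllogism, the other disjunct must be true.

k < 12


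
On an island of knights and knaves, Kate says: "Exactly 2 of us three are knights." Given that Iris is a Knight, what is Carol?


Kate claims exactly 2 knights among Kate, Iris, Carol.
Given: Iris is a Knight.

Case 1: Kate is a Knight (tells truth)
  Then exactly 2 of the three are knights.
  Counting Kate, Iris: 2 knight(s) so far. Need 0 more → Carol = Knave.
Case 2: Kate is a Knave (lies)
  Then the count is NOT 2.
  If Carol = Knight, count = 2 = 2 → claim would be true, contradicts lie.
  If Carol = Knave, count = 1 ≠ 2 → lie confirmed ✓

Carol is a Knave.

Knave


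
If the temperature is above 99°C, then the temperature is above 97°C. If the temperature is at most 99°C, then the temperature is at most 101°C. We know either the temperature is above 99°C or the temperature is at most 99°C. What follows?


Constructive dilemma: (P → Q) ∧ (R → S), P ∨ R ⊢ Q ∨ S
Premise 1: the temperature is above 99°C → the temperature is above 97°C
Premise 2: the temperature is at most 99°C → the temperature is at most 101°C
Premise 3: the temperature is above 99°C ∨ the temperature is at most 99°C
Case 1: Assuming the temperature is above 99°C, then by Premise 1, the temperature is above 97°C.
Case 2: Assuming the temperature is at most 99°C, then by Premise 2, the temperature is at most 101°C.
Since one of the temperature is above 99°C or the temperature is at most 99°C must hold, we get the temperature is above 97°C or the temperature is at most 101°C.

The temperature is above 97°C or the temperature is at most 101°C.


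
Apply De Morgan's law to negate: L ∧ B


De Morgan's law: ¬(P ∧ Q) ≡ ¬P ∨ ¬Q
¬(L ∧ B) = ¬L ∨ ¬B

¬L ∨ ¬B


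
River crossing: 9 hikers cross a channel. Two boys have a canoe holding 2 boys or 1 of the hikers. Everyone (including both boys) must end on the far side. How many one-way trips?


Per crossing of one of the hikers: boys→, one←, one of the hikers→, one← = 4 trips
9 × 4 = 36, + 1 final boys→ = 37
Minimum trips = 37

37


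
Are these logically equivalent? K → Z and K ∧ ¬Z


Expression 1: K → Z
Expression 2: K ∧ ¬Z
Truth table (K Z | Expr1 Expr2):
  T T |   T     F   ← differ
  T F |   F     T   ← differ
  F T |   T     F   ← differ
  F F |   T     F   ← differ
Counterexample: K=T, Z=T gives Expr1 = T but Expr2 = F, so the expressions are NOT logically equivalent.

No


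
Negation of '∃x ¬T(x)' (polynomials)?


Original: ∃x ¬T(x)
Rule: ¬∀→∃, ¬∃→∀, negate predicate.
Negation: ∀x T(x)

∀x T(x)


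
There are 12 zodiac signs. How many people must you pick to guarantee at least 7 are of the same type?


Pigeonhole: to guarantee k in one of n categories, need (k-1)×n + 1.
k = 7, n = 12
Minimum = (7-1) × 12 + 1 = 6 × 12 + 1

73


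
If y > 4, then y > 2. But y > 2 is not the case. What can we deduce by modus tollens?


Modus tollens: P → Q, ¬Q ⊢ ¬P
P: y > 4
Q: y > 2
We have P → Q and Q is false.
By modus tollens, P must be false.

It is not the case that y > 4


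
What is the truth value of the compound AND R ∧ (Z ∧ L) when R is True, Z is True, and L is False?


R = True, Z = True, L = False
Step 1: Z ∧ L = True AND False = False
Step 2: R ∧ False = True AND False = False
AND is true only when ALL operands are true.

False


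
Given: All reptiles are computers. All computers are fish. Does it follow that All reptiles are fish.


Premise 1: All reptiles are computers.
Premise 2: All computers are fish.
Conclusion: All reptiles are fish.
Barbara syllogism (AAA-1): All A are B, All B are C → All A are C.
Middle term (computers) distributed in premise 2.

Valid


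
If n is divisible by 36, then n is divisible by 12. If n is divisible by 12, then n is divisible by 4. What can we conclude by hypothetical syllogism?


Hypothetical syllogism: P → Q, Q → R ⊢ P → R
Premise 1: n is divisible by 36 → n is divisible by 12
Premise 2: n is divisible by 12 → n is divisible by 4
Chain the implications: the middle term (n is divisible by 12) links the two.
Conclusion: If n is divisible by 36, then n is divisible by 4.

If n is divisible by 36, then n is divisible by 4.


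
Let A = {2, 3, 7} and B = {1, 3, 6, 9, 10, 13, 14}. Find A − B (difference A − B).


A = {2, 3, 7}
B = {1, 3, 6, 9, 10, 13, 14}
Operation: difference A − B
In A but not B: 2, 7

{2, 7}


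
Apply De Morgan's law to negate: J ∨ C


De Morgan's law: ¬(P ∨ Q) ≡ ¬P ∧ ¬Q
¬(J ∨ C) = ¬J ∧ ¬C

¬J ∧ ¬C


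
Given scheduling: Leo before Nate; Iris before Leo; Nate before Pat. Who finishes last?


Constraints: Leo before Nate; Iris before Leo; Nate before Pat
The last task can have nothing scheduled after it, so it must never appear on the left of a 'before'.
Tasks appearing before some other task: Leo, Iris, Nate.
The only task not in that list is Pat → it is last.

Pat


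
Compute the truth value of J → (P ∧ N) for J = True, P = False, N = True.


J = True, P = False, N = True
Step 1: P ∧ N = False AND True = False
Step 2: J → (False): false only when J=True and consequent=False.
Result: False

False


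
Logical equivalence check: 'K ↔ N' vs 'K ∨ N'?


Expression 1: K ↔ N
Expression 2: K ∨ N
Truth table (K N | Expr1 Expr2):
  T T |   T     T
  T F |   F     T   ← differ
  F T |   F     T   ← differ
  F F |   T     F   ← differ
Counterexample: K=T, N=F gives Expr1 = F but Expr2 = T, so the expressions are NOT logically equivalent.

No


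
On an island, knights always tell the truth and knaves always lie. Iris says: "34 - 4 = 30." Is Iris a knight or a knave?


Statement: "34 - 4 = 30."
Actual: 34 - 4 = 30
Claimed: 30
Statement is TRUE → Iris tells the truth → Knight

Knight


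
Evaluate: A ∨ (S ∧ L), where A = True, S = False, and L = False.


A = True, S = False, L = False
Step 1: S ∧ L = False AND False = False
Step 2: A ∨ False = True OR False = True
AND evaluated first (higher precedence); then OR applied.

True


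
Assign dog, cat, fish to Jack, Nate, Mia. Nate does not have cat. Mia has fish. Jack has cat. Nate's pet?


From clues:
  Mia → fish
  Jack → cat
By elimination, Nate gets the remaining.

dog


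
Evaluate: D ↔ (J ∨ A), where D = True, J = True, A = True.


D = True, J = True, A = True
Step 1: J ∨ A = True OR True = True
Step 2: D ↔ (True): true when both sides have same truth value.
Result: True ↔ True = True

True


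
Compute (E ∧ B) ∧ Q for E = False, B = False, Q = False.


E = False, B = False, Q = False
Step 1: E ∧ B = False AND False = False
Step 2: False ∧ Q = False AND False = False
AND is true only when ALL operands are true.

False


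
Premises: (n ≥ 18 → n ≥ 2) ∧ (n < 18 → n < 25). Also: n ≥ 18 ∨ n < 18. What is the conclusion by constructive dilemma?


Constructive dilemma: (P → Q) ∧ (R → S), P ∨ R ⊢ Q ∨ S
Premise 1: n ≥ 18 → n ≥ 2
Premise 2: n < 18 → n < 25
Premise 3: n ≥ 18 ∨ n < 18
Case 1: Assuming n ≥ 18, then by Premise 1, n ≥ 2.
Case 2: Assuming n < 18, then by Premise 2, n < 25.
Since one of n ≥ 18 or n < 18 must hold, we get n ≥ 2 or n < 25.

n ≥ 2 or n < 25.


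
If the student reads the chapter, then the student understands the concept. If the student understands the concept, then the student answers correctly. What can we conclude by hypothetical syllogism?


Hypothetical syllogism: P → Q, Q → R ⊢ P → R
Premise 1: the student reads the chapter → the student understands the concept
Premise 2: the student understands the concept → the student answers correctly
Chain the implications: the middle term (the student understands the concept) links the two.
Conclusion: If the student reads the chapter, then the student answers correctly.

If the student reads the chapter, then the student answers correctly.


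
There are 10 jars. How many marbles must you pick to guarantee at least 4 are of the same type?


Pigeonhole: to guarantee k in one of n categories, need (k-1)×n + 1.
k = 4, n = 10
Minimum = (4-1) × 10 + 1 = 3 × 10 + 1

31


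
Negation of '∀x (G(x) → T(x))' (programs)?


Original: ∀x (G(x) → T(x))
Rule: ¬∀→∃, ¬∃→∀, negate predicate.
Negation: ∃x (G(x) ∧ ¬T(x))

∃x (G(x) ∧ ¬T(x))


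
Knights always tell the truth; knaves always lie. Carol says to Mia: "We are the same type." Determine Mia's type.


Carol says: "We are the same type."
Case 1: Carol is a Knight (truth-teller)
  Statement is true → they ARE the same → Mia is also a Knight
Case 2: Carol is a Knave (liar)
  Statement is false → they are NOT the same → Mia is a Knight
In both cases, Mia is a Knight.

Knight


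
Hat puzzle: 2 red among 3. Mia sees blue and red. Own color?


Total red = 2, seen red = 1
Own red = 2 - 1 = 1
Mia's hat is red.

red


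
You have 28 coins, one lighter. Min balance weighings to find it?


Each weighing has 3 outcomes (left heavy / balance / right heavy), so k weighings distinguish at most 3^k cases; splitting into three near-equal groups achieves this.
Need 3^k ≥ 28: 3^3 = 27 < 28 ≤ 3^4 = 81
k = ⌈log₃(28)⌉ = 4

4


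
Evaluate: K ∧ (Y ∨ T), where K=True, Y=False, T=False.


K = True, Y = False, T = False
Expression: K ∧ (Y ∨ T)
Step 1: Y ∨ T = False OR False = False
Step 2: K ∧ (False) = True AND False = False

False


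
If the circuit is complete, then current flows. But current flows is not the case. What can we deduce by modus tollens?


Modus tollens: P → Q, ¬Q ⊢ ¬P
P: the circuit is complete
Q: current flows
We have P → Q and Q is false.
By modus tollens, P must be false.

It is not the case that the circuit is complete


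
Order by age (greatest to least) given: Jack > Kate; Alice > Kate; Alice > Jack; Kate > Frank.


Constraints: Jack > Kate; Alice > Kate; Alice > Jack; Kate > Frank
Method: at each step, the next-highest is the one remaining person who never appears on the smaller side of a constraint between remaining people.
  Step 1: remaining {Frank, Alice, Kate, Jack}; on the smaller side: {Frank, Kate, Jack} → Alice is next (Alice > Kate; Alice > Jack).
  Step 2: remaining {Frank, Kate, Jack}; on the smaller side: {Frank, Kate} → Jack is next (Jack > Kate).
  Step 3: remaining {Frank, Kate}; on the smaller side: {Frank} → Kate is next (Kate > Frank).
  Step 4: only Frank remains → lowest.
Final ranking (highest to lowest):

Alice > Jack > Kate > Frank


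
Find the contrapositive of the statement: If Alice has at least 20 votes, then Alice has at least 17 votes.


Original: If Alice has at least 20 votes, then Alice has at least 17 votes
Contrapositive: If ¬Q, then ¬P
Negate Q: not (Alice has at least 17 votes)
Negate P: not (Alice has at least 20 votes)

If not (Alice has at least 17 votes), then not (Alice has at least 20 votes).


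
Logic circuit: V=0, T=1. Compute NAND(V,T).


V AND T = 0
NOT(0) = 1

1


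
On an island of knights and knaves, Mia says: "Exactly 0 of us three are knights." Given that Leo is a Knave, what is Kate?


Mia claims exactly 0 knights among Mia, Leo, Kate.
Given: Leo is a Knave.

Case 1: Mia is a Knight (tells truth)
  Then exactly 0 of the three are knights.
  Counting Mia, Leo: 1 knight(s) so far. Need -1 more → impossible.
Case 2: Mia is a Knave (lies)
  Then the count is NOT 0.
  If Kate = Knave, count = 0 = 0 → claim would be true, contradicts lie.
  If Kate = Knight, count = 1 ≠ 0 → lie confirmed ✓

Kate is a Knight.

Knight


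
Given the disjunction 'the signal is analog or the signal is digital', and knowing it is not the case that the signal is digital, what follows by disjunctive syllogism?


Disjunctive syllogism: P ∨ Q, ¬P ⊢ Q
Disjunction: the signal is analog ∨ the signal is digital
We know it is not the case that the signal is digital.
By disjunctive syllogism, the other disjunct must be true.

The signal is analog


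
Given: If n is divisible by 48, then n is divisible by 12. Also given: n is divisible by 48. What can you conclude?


Modus ponens: P → Q, P ⊢ Q
P: n is divisible by 48
Q: n is divisible by 12
We have P → Q and P is true.
By modus ponens, Q must be true.

n is divisible by 12


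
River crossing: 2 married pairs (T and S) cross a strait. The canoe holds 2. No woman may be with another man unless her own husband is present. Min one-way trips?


Label couples T and S.
1. WT+WS → (far: WT,WS; near: HT,HS)
2. WT ←   (far: WS; near: HT,HS,WT)
3. HT+HS → (far: HT,HS,WS; near: WT)
4. HT ←   (far: HS,WS; near: HT,WT)  — HT returns, since WT is alone on near bank
5. HT+WT → (far: all four; near: empty)
Every state respects the constraint.
Minimum trips = 5

5


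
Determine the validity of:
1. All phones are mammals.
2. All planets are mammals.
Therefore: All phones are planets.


Premise 1: All phones are mammals.
Premise 2: All planets are mammals.
Conclusion: All phones are planets.
Fallacy: undistributed middle. mammals is predicate in both.
Counterexample: phones and planets could be disjoint subsets of mammals.

Invalid


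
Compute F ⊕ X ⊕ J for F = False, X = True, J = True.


F = False, X = True, J = True
Step 1: F ⊕ X = False XOR True = True
Step 2: True ⊕ J = True XOR True = False
XOR is true when an odd number of operands are true.

False


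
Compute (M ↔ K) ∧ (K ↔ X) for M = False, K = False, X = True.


M = False, K = False, X = True
Step 1: M ↔ K is true when M and K have the same value. Result: True
Step 2: K ↔ X is true when K and X have the same value. Result: False
Step 3: True ∧ False = False

False


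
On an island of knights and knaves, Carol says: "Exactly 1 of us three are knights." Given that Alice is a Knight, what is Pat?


Carol claims exactly 1 knights among Carol, Alice, Pat.
Given: Alice is a Knight.

Case 1: Carol is a Knight (tells truth)
  Then exactly 1 of the three are knights.
  Counting Carol, Alice: 2 knight(s) so far. Need -1 more → impossible.
Case 2: Carol is a Knave (lies)
  Then the count is NOT 1.
  If Pat = Knave, count = 1 = 1 → claim would be true, contradicts lie.
  If Pat = Knight, count = 2 ≠ 1 → lie confirmed ✓

Pat is a Knight.

Knight


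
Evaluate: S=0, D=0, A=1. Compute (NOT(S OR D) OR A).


S OR D = 0
NOT(0) = 1
1 OR 1 = 1

1


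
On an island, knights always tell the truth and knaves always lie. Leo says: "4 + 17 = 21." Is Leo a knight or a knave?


Statement: "4 + 17 = 21."
Actual: 4 + 17 = 21
Claimed: 21
Statement is TRUE → Leo tells the truth → Knight

Knight


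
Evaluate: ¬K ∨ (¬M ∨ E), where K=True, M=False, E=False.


K = True, M = False, E = False
Expression: ¬K ∨ (¬M ∨ E)
Step 1: ¬M = NOT False = True
Step 2: ¬M ∨ E = True OR False = True
Step 3: ¬K = NOT True = False
Step 4: (False) ∨ (True) = False OR True = True

True


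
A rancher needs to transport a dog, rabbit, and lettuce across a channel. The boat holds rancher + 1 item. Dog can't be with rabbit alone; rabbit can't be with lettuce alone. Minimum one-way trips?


1. rancher+rabbit → 2. rancher ← 3. rancher+dog → 4. rancher+rabbit ← 5. rancher+lettuce → 6. rancher ← 7. rancher+rabbit →
Minimum trips = 7

7


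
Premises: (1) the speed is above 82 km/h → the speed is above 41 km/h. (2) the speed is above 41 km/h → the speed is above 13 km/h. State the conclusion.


Hypothetical syllogism: P → Q, Q → R ⊢ P → R
Premise 1: the speed is above 82 km/h → the speed is above 41 km/h
Premise 2: the speed is above 41 km/h → the speed is above 13 km/h
Chain the implications: the middle term (the speed is above 41 km/h) links the two.
Conclusion: If the speed is above 82 km/h, then the speed is above 13 km/h.

If the speed is above 82 km/h, then the speed is above 13 km/h.


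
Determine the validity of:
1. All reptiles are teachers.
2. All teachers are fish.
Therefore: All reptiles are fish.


Premise 1: All reptiles are teachers.
Premise 2: All teachers are fish.
Conclusion: All reptiles are fish.
Barbara syllogism (AAA-1): All A are B, All B are C → All A are C.
Middle term (teachers) distributed in premise 2.

Valid
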